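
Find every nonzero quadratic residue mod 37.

1,3,4,7,9,10,11,12,16,21,25,26,27,28,30,33,34,36

Square k = 1,…,18 (k and 37−k give the same square):
1²=1, 2²=4, 3²=9, 4²=16, 5²=25, 6²=36, 7²≡12, 8²≡27, 9²≡7, 10²≡26, 11²≡10, 12²≡33, 13²≡21, 14²≡11, 15²≡3, 16²≡34, 17²≡30, 18²≡28 (mod 37).
So the quadratic residues mod 37 are {1, 3, 4, 7, 9, 10, 11, 12, 16, 21, 25, 26, 27, 28, 30, 33, 34, 36}.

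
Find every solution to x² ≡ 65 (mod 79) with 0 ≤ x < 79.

12, 67

Since 79 ≡ 3 (mod 4), a square root of 65 is 65^((79+1)/4) = 65^20 mod 79.
Repeated squaring: 65^2≡38, 65^4≡22, 65^8≡10, 65^16≡21 (mod 79).
65^20 = 65^(16+4) ≡ 67 (mod 79).
Check: 67² = 4489 ≡ 65 (mod 79). The two roots are 12 and 67.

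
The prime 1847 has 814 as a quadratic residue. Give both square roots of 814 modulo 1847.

199, 1648

Since 1847 ≡ 3 (mod 4), a square root of 814 is 814^((1847+1)/4) = 814^462 mod 1847.
Repeated squaring: 814^2≡1370, 814^4≡348, 814^8≡1049, 814^16≡1436, 814^32≡844, 814^64≡1241, 814^128≡1530, 814^256≡751 (mod 1847).
814^462 = 814^(256+128+64+8+4+2) ≡ 1648 (mod 1847).
Check: 1648² = 2715904 ≡ 814 (mod 1847). The two roots are 199 and 1648.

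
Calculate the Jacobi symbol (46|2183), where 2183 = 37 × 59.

Pull out 2: since 2183 ≡ 7 (mod 8), (2/2183) = +1.
Reciprocity: 23 ≡ 3 and 2183 ≡ 3 (mod 4), so (23/2183) = −(2183/23).
Reduce top mod 23: now compute (21/23).
Reciprocity: 21 ≡ 1 and 23 ≡ 3 (mod 4), so (21/23) = +(23/21).
Reduce top mod 21: now compute (2/21).
Pull out 2: since 21 ≡ 5 (mod 8), (2/21) = -1.
Reached (1/21) = 1. Collecting the sign flips along the way, the symbol is +1.

1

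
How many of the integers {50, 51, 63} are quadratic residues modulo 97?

(50/97) = +1 → QR.
(51/97) = -1 → non-residue.
(63/97) = -1 → non-residue.
Total quadratic residues among the 3: 1.

1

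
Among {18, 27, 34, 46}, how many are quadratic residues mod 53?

(18/53) = -1 → non-residue.
(27/53) = -1 → non-residue.
(34/53) = -1 → non-residue.
(46/53) = +1 → QR.
Total quadratic residues among the 4: 1.

1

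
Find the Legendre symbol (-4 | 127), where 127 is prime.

First reduce: -4 ≡ 123 (mod 127).
Reciprocity: 123 ≡ 3 and 127 ≡ 3 (mod 4), so (123/127) = −(127/123).
Reduce top mod 123: now compute (4/123).
Pull out 2^2: since 123 ≡ 3 (mod 8), (2/123) = -1, so (2/123)^2 = +1.
Reached (1/123) = 1. Collecting the sign flips along the way, the symbol is -1.

-1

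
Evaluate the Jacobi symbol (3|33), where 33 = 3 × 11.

0

Reciprocity: 3 ≡ 3 and 33 ≡ 1 (mod 4), so (3/33) = +(33/3).
Reduce top mod 3: now compute (0/3).
Top reduces to 0: gcd > 1, so the symbol is 0.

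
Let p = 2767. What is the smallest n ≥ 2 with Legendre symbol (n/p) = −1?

3

(2/2767) = +1, so 2 is a residue.
(3/2767) = −1, so 3 is the smallest positive non-residue mod 2767.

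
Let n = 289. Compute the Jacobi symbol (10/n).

Pull out 2: since 289 ≡ 1 (mod 8), (2/289) = +1.
Reciprocity: 5 ≡ 1 and 289 ≡ 1 (mod 4), so (5/289) = +(289/5).
Reduce top mod 5: now compute (4/5).
Pull out 2^2: since 5 ≡ 5 (mod 8), (2/5) = -1, so (2/5)^2 = +1.
Reached (1/5) = 1. Collecting the sign flips along the way, the symbol is +1.

1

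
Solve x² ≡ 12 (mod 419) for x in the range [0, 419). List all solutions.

58, 361

Since 419 ≡ 3 (mod 4), a square root of 12 is 12^((419+1)/4) = 12^105 mod 419.
Repeated squaring: 12^2≡144, 12^4≡205, 12^8≡125, 12^16≡122, 12^32≡219, 12^64≡195 (mod 419).
12^105 = 12^(64+32+8+1) ≡ 361 (mod 419).
Check: 361² = 130321 ≡ 12 (mod 419). The two roots are 58 and 361.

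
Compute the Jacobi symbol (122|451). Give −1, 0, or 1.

1

Pull out 2: since 451 ≡ 3 (mod 8), (2/451) = -1.
Reciprocity: 61 ≡ 1 and 451 ≡ 3 (mod 4), so (61/451) = +(451/61).
Reduce top mod 61: now compute (24/61).
Pull out 2^3: since 61 ≡ 5 (mod 8), (2/61) = -1, so (2/61)^3 = -1.
Reciprocity: 3 ≡ 3 and 61 ≡ 1 (mod 4), so (3/61) = +(61/3).
Reduce top mod 3: now compute (1/3).
Reached (1/3) = 1. Collecting the sign flips along the way, the symbol is +1.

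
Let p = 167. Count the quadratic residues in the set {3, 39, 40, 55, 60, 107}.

(3/167) = +1 → QR.
(39/167) = -1 → non-residue.
(40/167) = -1 → non-residue.
(55/167) = -1 → non-residue.
(60/167) = -1 → non-residue.
(107/167) = +1 → QR.
Total quadratic residues among the 6: 2.

2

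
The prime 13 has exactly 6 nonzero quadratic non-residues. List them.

Square k = 1,…,6 (k and 13−k give the same square):
1²=1, 2²=4, 3²=9, 4²≡3, 5²≡12, 6²≡10 (mod 13).
The residues are {1, 3, 4, 9, 10, 12}; the non-residues are the remaining 6 nonzero classes.

2, 5, 6, 7, 8, 11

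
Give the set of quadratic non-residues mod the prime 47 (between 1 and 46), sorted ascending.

5 10 11 13 15 19 20 22 23 26 29 30 31 33 35 38 39 40 41 43 44 45 46

Square k = 1,…,23 (k and 47−k give the same square):
1²=1, 2²=4, 3²=9, 4²=16, 5²=25, 6²=36, 7²≡2, 8²≡17, 9²≡34, 10²≡6, 11²≡27, 12²≡3, 13²≡28, 14²≡8, 15²≡37, 16²≡21, 17²≡7, 18²≡42, 19²≡32, 20²≡24, 21²≡18, 22²≡14, 23²≡12 (mod 47).
The residues are {1, 2, 3, 4, 6, 7, 8, 9, 12, 14, 16, 17, 18, 21, 24, 25, 27, 28, 32, 34, 36, 37, 42}; the non-residues are the remaining 23 nonzero classes.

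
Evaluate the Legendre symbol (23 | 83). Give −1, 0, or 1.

1

Reciprocity: 23 ≡ 3 and 83 ≡ 3 (mod 4), so (23/83) = −(83/23).
Reduce top mod 23: now compute (14/23).
Pull out 2: since 23 ≡ 7 (mod 8), (2/23) = +1.
Reciprocity: 7 ≡ 3 and 23 ≡ 3 (mod 4), so (7/23) = −(23/7).
Reduce top mod 7: now compute (2/7).
Pull out 2: since 7 ≡ 7 (mod 8), (2/7) = +1.
Reached (1/7) = 1. Collecting the sign flips along the way, the symbol is +1.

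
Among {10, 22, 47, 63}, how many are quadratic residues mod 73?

(10/73) = -1 → non-residue.
(22/73) = -1 → non-residue.
(47/73) = -1 → non-residue.
(63/73) = -1 → non-residue.
Total quadratic residues among the 4: 0.

0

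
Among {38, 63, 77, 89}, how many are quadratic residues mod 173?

3

(38/173) = +1 → QR.
(63/173) = -1 → non-residue.
(77/173) = +1 → QR.
(89/173) = +1 → QR.
Total quadratic residues among the 4: 3.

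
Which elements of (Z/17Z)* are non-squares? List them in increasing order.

Square k = 1,…,8 (k and 17−k give the same square):
1²=1, 2²=4, 3²=9, 4²=16, 5²≡8, 6²≡2, 7²≡15, 8²≡13 (mod 17).
The residues are {1, 2, 4, 8, 9, 13, 15, 16}; the non-residues are the remaining 8 nonzero classes.

3, 5, 6, 7, 10, 11, 12, 14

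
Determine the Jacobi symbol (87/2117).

Reciprocity: 87 ≡ 3 and 2117 ≡ 1 (mod 4), so (87/2117) = +(2117/87).
Reduce top mod 87: now compute (29/87).
Reciprocity: 29 ≡ 1 and 87 ≡ 3 (mod 4), so (29/87) = +(87/29).
Reduce top mod 29: now compute (0/29).
Top reduces to 0: gcd > 1, so the symbol is 0.

0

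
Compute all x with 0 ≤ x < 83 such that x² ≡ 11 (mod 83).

29, 54

Since 83 ≡ 3 (mod 4), a square root of 11 is 11^((83+1)/4) = 11^21 mod 83.
Repeated squaring: 11^2≡38, 11^4≡33, 11^8≡10, 11^16≡17 (mod 83).
11^21 = 11^(16+4+1) ≡ 29 (mod 83).
Check: 29² = 841 ≡ 11 (mod 83). The two roots are 29 and 54.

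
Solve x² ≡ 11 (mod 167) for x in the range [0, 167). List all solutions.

Since 167 ≡ 3 (mod 4), a square root of 11 is 11^((167+1)/4) = 11^42 mod 167.
Repeated squaring: 11^2≡121, 11^4≡112, 11^8≡19, 11^16≡27, 11^32≡61 (mod 167).
11^42 = 11^(32+8+2) ≡ 126 (mod 167).
Check: 126² = 15876 ≡ 11 (mod 167). The two roots are 41 and 126.

41, 126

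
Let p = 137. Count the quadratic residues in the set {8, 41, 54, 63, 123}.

3

(8/137) = +1 → QR.
(41/137) = -1 → non-residue.
(54/137) = -1 → non-residue.
(63/137) = +1 → QR.
(123/137) = +1 → QR.
Total quadratic residues among the 5: 3.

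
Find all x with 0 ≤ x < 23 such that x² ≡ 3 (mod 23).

7, 16

Since 23 ≡ 3 (mod 4), a square root of 3 is 3^((23+1)/4) = 3^6 mod 23.
Repeated squaring: 3^2≡9, 3^4≡12 (mod 23).
3^6 = 3^(4+2) ≡ 16 (mod 23).
Check: 16² = 256 ≡ 3 (mod 23). The two roots are 7 and 16.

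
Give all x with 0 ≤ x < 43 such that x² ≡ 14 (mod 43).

10, 33

Since 43 ≡ 3 (mod 4), a square root of 14 is 14^((43+1)/4) = 14^11 mod 43.
Repeated squaring: 14^2≡24, 14^4≡17, 14^8≡31 (mod 43).
14^11 = 14^(8+2+1) ≡ 10 (mod 43).
Check: 10² = 100 ≡ 14 (mod 43). The two roots are 10 and 33.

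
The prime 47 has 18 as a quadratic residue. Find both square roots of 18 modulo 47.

Since 47 ≡ 3 (mod 4), a square root of 18 is 18^((47+1)/4) = 18^12 mod 47.
Repeated squaring: 18^2≡42, 18^4≡25, 18^8≡14 (mod 47).
18^12 = 18^(8+4) ≡ 21 (mod 47).
Check: 21² = 441 ≡ 18 (mod 47). The two roots are 21 and 26.

21, 26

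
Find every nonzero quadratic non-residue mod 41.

3 6 7 11 12 13 14 15 17 19 22 24 26 27 28 29 30 34 35 38

Square k = 1,…,20 (k and 41−k give the same square):
1²=1, 2²=4, 3²=9, 4²=16, 5²=25, 6²=36, 7²≡8, 8²≡23, 9²≡40, 10²≡18, 11²≡39, 12²≡21, 13²≡5, 14²≡32, 15²≡20, 16²≡10, 17²≡2, 18²≡37, 19²≡33, 20²≡31 (mod 41).
The residues are {1, 2, 4, 5, 8, 9, 10, 16, 18, 20, 21, 23, 25, 31, 32, 33, 36, 37, 39, 40}; the non-residues are the remaining 20 nonzero classes.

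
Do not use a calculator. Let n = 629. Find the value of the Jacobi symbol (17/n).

Reciprocity: 17 ≡ 1 and 629 ≡ 1 (mod 4), so (17/629) = +(629/17).
Reduce top mod 17: now compute (0/17).
Top reduces to 0: gcd > 1, so the symbol is 0.

0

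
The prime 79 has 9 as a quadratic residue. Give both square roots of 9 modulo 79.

3, 76

Since 79 ≡ 3 (mod 4), a square root of 9 is 9^((79+1)/4) = 9^20 mod 79.
Repeated squaring: 9^2≡2, 9^4≡4, 9^8≡16, 9^16≡19 (mod 79).
9^20 = 9^(16+4) ≡ 76 (mod 79).
Check: 76² = 5776 ≡ 9 (mod 79). The two roots are 3 and 76.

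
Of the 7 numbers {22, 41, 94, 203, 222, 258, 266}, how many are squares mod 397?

1

(22/397) = -1 → non-residue.
(41/397) = -1 → non-residue.
(94/397) = -1 → non-residue.
(203/397) = -1 → non-residue.
(222/397) = -1 → non-residue.
(258/397) = -1 → non-residue.
(266/397) = +1 → QR.
Total quadratic residues among the 7: 1.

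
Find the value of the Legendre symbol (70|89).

-1

Pull out 2: since 89 ≡ 1 (mod 8), (2/89) = +1.
Reciprocity: 35 ≡ 3 and 89 ≡ 1 (mod 4), so (35/89) = +(89/35).
Reduce top mod 35: now compute (19/35).
Reciprocity: 19 ≡ 3 and 35 ≡ 3 (mod 4), so (19/35) = −(35/19).
Reduce top mod 19: now compute (16/19).
Pull out 2^4: since 19 ≡ 3 (mod 8), (2/19) = -1, so (2/19)^4 = +1.
Reached (1/19) = 1. Collecting the sign flips along the way, the symbol is -1.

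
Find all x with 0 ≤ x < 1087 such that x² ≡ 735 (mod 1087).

Since 1087 ≡ 3 (mod 4), a square root of 735 is 735^((1087+1)/4) = 735^272 mod 1087.
Repeated squaring: 735^2≡1073, 735^4≡196, 735^8≡371, 735^16≡679, 735^32≡153, 735^64≡582, 735^128≡667, 735^256≡306 (mod 1087).
735^272 = 735^(256+16) ≡ 157 (mod 1087).
Check: 157² = 24649 ≡ 735 (mod 1087). The two roots are 157 and 930.

157, 930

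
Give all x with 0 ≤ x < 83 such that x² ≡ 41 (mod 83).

37, 46

Since 83 ≡ 3 (mod 4), a square root of 41 is 41^((83+1)/4) = 41^21 mod 83.
Repeated squaring: 41^2≡21, 41^4≡26, 41^8≡12, 41^16≡61 (mod 83).
41^21 = 41^(16+4+1) ≡ 37 (mod 83).
Check: 37² = 1369 ≡ 41 (mod 83). The two roots are 37 and 46.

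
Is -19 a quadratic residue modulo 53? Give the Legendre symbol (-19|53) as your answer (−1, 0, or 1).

-1

First reduce: -19 ≡ 34 (mod 53).
Pull out 2: since 53 ≡ 5 (mod 8), (2/53) = -1.
Reciprocity: 17 ≡ 1 and 53 ≡ 1 (mod 4), so (17/53) = +(53/17).
Reduce top mod 17: now compute (2/17).
Pull out 2: since 17 ≡ 1 (mod 8), (2/17) = +1.
Reached (1/17) = 1. Collecting the sign flips along the way, the symbol is -1.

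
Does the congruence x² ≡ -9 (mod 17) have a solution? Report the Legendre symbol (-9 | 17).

First reduce: -9 ≡ 8 (mod 17).
Pull out 2^3: since 17 ≡ 1 (mod 8), (2/17) = +1, so (2/17)^3 = +1.
Reached (1/17) = 1. Collecting the sign flips along the way, the symbol is +1.

1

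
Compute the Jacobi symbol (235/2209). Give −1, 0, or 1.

Reciprocity: 235 ≡ 3 and 2209 ≡ 1 (mod 4), so (235/2209) = +(2209/235).
Reduce top mod 235: now compute (94/235).
Pull out 2: since 235 ≡ 3 (mod 8), (2/235) = -1.
Reciprocity: 47 ≡ 3 and 235 ≡ 3 (mod 4), so (47/235) = −(235/47).
Reduce top mod 47: now compute (0/47).
Top reduces to 0: gcd > 1, so the symbol is 0.

0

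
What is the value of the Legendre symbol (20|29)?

1

Euler's criterion: (20/29) ≡ 20^14 (mod 29).
20^2 ≡ 23 (mod 29)
20^4 ≡ 7 (mod 29)
20^8 ≡ 20 (mod 29)
20^14 = 20^(8+4+2) ≡ 1 (mod 29).
Result is 1, so (20/29) = 1.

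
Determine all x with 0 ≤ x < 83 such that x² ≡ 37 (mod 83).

28, 55

Since 83 ≡ 3 (mod 4), a square root of 37 is 37^((83+1)/4) = 37^21 mod 83.
Repeated squaring: 37^2≡41, 37^4≡21, 37^8≡26, 37^16≡12 (mod 83).
37^21 = 37^(16+4+1) ≡ 28 (mod 83).
Check: 28² = 784 ≡ 37 (mod 83). The two roots are 28 and 55.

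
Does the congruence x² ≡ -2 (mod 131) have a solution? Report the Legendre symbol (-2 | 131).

First reduce: -2 ≡ 129 (mod 131).
Reciprocity: 129 ≡ 1 and 131 ≡ 3 (mod 4), so (129/131) = +(131/129).
Reduce top mod 129: now compute (2/129).
Pull out 2: since 129 ≡ 1 (mod 8), (2/129) = +1.
Reached (1/129) = 1. Collecting the sign flips along the way, the symbol is +1.

1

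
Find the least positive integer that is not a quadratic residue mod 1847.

5

(2/1847) = +1, so 2 is a residue.
(3/1847) = +1, so 3 is a residue.
(4/1847) = +1, so 4 is a residue.
(5/1847) = −1, so 5 is the smallest positive non-residue mod 1847.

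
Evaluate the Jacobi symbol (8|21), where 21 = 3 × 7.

-1

Pull out 2^3: since 21 ≡ 5 (mod 8), (2/21) = -1, so (2/21)^3 = -1.
Reached (1/21) = 1. Collecting the sign flips along the way, the symbol is -1.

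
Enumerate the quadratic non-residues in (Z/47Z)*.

Square k = 1,…,23 (k and 47−k give the same square):
1²=1, 2²=4, 3²=9, 4²=16, 5²=25, 6²=36, 7²≡2, 8²≡17, 9²≡34, 10²≡6, 11²≡27, 12²≡3, 13²≡28, 14²≡8, 15²≡37, 16²≡21, 17²≡7, 18²≡42, 19²≡32, 20²≡24, 21²≡18, 22²≡14, 23²≡12 (mod 47).
The residues are {1, 2, 3, 4, 6, 7, 8, 9, 12, 14, 16, 17, 18, 21, 24, 25, 27, 28, 32, 34, 36, 37, 42}; the non-residues are the remaining 23 nonzero classes.

5, 10, 11, 13, 15, 19, 20, 22, 23, 26, 29, 30, 31, 33, 35, 38, 39, 40, 41, 43, 44, 45, 46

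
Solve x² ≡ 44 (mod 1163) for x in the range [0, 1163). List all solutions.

253, 910

Since 1163 ≡ 3 (mod 4), a square root of 44 is 44^((1163+1)/4) = 44^291 mod 1163.
Repeated squaring: 44^2≡773, 44^4≡910, 44^8≡44, 44^16≡773, 44^32≡910, 44^64≡44, 44^128≡773, 44^256≡910 (mod 1163).
44^291 = 44^(256+32+2+1) ≡ 910 (mod 1163).
Check: 910² = 828100 ≡ 44 (mod 1163). The two roots are 253 and 910.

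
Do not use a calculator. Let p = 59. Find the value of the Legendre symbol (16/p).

1

Pull out 2^4: since 59 ≡ 3 (mod 8), (2/59) = -1, so (2/59)^4 = +1.
Reached (1/59) = 1. Collecting the sign flips along the way, the symbol is +1.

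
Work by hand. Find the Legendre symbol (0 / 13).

0

Top reduces to 0: gcd > 1, so the symbol is 0.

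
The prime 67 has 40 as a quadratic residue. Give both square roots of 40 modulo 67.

24, 43

Since 67 ≡ 3 (mod 4), a square root of 40 is 40^((67+1)/4) = 40^17 mod 67.
Repeated squaring: 40^2≡59, 40^4≡64, 40^8≡9, 40^16≡14 (mod 67).
40^17 = 40^(16+1) ≡ 24 (mod 67).
Check: 24² = 576 ≡ 40 (mod 67). The two roots are 24 and 43.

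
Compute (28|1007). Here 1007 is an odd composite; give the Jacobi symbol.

Pull out 2^2: since 1007 ≡ 7 (mod 8), (2/1007) = +1, so (2/1007)^2 = +1.
Reciprocity: 7 ≡ 3 and 1007 ≡ 3 (mod 4), so (7/1007) = −(1007/7).
Reduce top mod 7: now compute (6/7).
Pull out 2: since 7 ≡ 7 (mod 8), (2/7) = +1.
Reciprocity: 3 ≡ 3 and 7 ≡ 3 (mod 4), so (3/7) = −(7/3).
Reduce top mod 3: now compute (1/3).
Reached (1/3) = 1. Collecting the sign flips along the way, the symbol is +1.

1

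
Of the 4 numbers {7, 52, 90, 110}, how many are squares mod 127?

(7/127) = -1 → non-residue.
(52/127) = +1 → QR.
(90/127) = -1 → non-residue.
(110/127) = -1 → non-residue.
Total quadratic residues among the 4: 1.

1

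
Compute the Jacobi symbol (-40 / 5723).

-1

First reduce: -40 ≡ 5683 (mod 5723).
Reciprocity: 5683 ≡ 3 and 5723 ≡ 3 (mod 4), so (5683/5723) = −(5723/5683).
Reduce top mod 5683: now compute (40/5683).
Pull out 2^3: since 5683 ≡ 3 (mod 8), (2/5683) = -1, so (2/5683)^3 = -1.
Reciprocity: 5 ≡ 1 and 5683 ≡ 3 (mod 4), so (5/5683) = +(5683/5).
Reduce top mod 5: now compute (3/5).
Reciprocity: 3 ≡ 3 and 5 ≡ 1 (mod 4), so (3/5) = +(5/3).
Reduce top mod 3: now compute (2/3).
Pull out 2: since 3 ≡ 3 (mod 8), (2/3) = -1.
Reached (1/3) = 1. Collecting the sign flips along the way, the symbol is -1.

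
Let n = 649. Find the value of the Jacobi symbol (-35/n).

-1

First reduce: -35 ≡ 614 (mod 649).
Pull out 2: since 649 ≡ 1 (mod 8), (2/649) = +1.
Reciprocity: 307 ≡ 3 and 649 ≡ 1 (mod 4), so (307/649) = +(649/307).
Reduce top mod 307: now compute (35/307).
Reciprocity: 35 ≡ 3 and 307 ≡ 3 (mod 4), so (35/307) = −(307/35).
Reduce top mod 35: now compute (27/35).
Reciprocity: 27 ≡ 3 and 35 ≡ 3 (mod 4), so (27/35) = −(35/27).
Reduce top mod 27: now compute (8/27).
Pull out 2^3: since 27 ≡ 3 (mod 8), (2/27) = -1, so (2/27)^3 = -1.
Reached (1/27) = 1. Collecting the sign flips along the way, the symbol is -1.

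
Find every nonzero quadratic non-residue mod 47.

Square k = 1,…,23 (k and 47−k give the same square):
1²=1, 2²=4, 3²=9, 4²=16, 5²=25, 6²=36, 7²≡2, 8²≡17, 9²≡34, 10²≡6, 11²≡27, 12²≡3, 13²≡28, 14²≡8, 15²≡37, 16²≡21, 17²≡7, 18²≡42, 19²≡32, 20²≡24, 21²≡18, 22²≡14, 23²≡12 (mod 47).
The residues are {1, 2, 3, 4, 6, 7, 8, 9, 12, 14, 16, 17, 18, 21, 24, 25, 27, 28, 32, 34, 36, 37, 42}; the non-residues are the remaining 23 nonzero classes.

5 10 11 13 15 19 20 22 23 26 29 30 31 33 35 38 39 40 41 43 44 45 46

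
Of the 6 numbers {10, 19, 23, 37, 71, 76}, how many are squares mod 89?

(10/89) = +1 → QR.
(19/89) = -1 → non-residue.
(23/89) = -1 → non-residue.
(37/89) = -1 → non-residue.
(71/89) = +1 → QR.
(76/89) = -1 → non-residue.
Total quadratic residues among the 6: 2.

2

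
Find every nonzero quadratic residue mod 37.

Square k = 1,…,18 (k and 37−k give the same square):
1²=1, 2²=4, 3²=9, 4²=16, 5²=25, 6²=36, 7²≡12, 8²≡27, 9²≡7, 10²≡26, 11²≡10, 12²≡33, 13²≡21, 14²≡11, 15²≡3, 16²≡34, 17²≡30, 18²≡28 (mod 37).
So the quadratic residues mod 37 are {1, 3, 4, 7, 9, 10, 11, 12, 16, 21, 25, 26, 27, 28, 30, 33, 34, 36}.

1, 3, 4, 7, 9, 10, 11, 12, 16, 21, 25, 26, 27, 28, 30, 33, 34, 36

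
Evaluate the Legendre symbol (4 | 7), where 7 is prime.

1

Pull out 2^2: since 7 ≡ 7 (mod 8), (2/7) = +1, so (2/7)^2 = +1.
Reached (1/7) = 1. Collecting the sign flips along the way, the symbol is +1.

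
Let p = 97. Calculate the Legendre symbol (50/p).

1

Pull out 2: since 97 ≡ 1 (mod 8), (2/97) = +1.
Reciprocity: 25 ≡ 1 and 97 ≡ 1 (mod 4), so (25/97) = +(97/25).
Reduce top mod 25: now compute (22/25).
Pull out 2: since 25 ≡ 1 (mod 8), (2/25) = +1.
Reciprocity: 11 ≡ 3 and 25 ≡ 1 (mod 4), so (11/25) = +(25/11).
Reduce top mod 11: now compute (3/11).
Reciprocity: 3 ≡ 3 and 11 ≡ 3 (mod 4), so (3/11) = −(11/3).
Reduce top mod 3: now compute (2/3).
Pull out 2: since 3 ≡ 3 (mod 8), (2/3) = -1.
Reached (1/3) = 1. Collecting the sign flips along the way, the symbol is +1.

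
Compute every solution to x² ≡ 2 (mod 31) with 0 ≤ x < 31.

8, 23

Since 31 ≡ 3 (mod 4), a square root of 2 is 2^((31+1)/4) = 2^8 mod 31.
Repeated squaring: 2^2≡4, 2^4≡16, 2^8≡8 (mod 31).
2^8 = 2^(8) ≡ 8 (mod 31).
Check: 8² = 64 ≡ 2 (mod 31). The two roots are 8 and 23.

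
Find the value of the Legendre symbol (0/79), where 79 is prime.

Top reduces to 0: gcd > 1, so the symbol is 0.

0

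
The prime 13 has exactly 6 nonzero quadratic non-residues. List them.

Square k = 1,…,6 (k and 13−k give the same square):
1²=1, 2²=4, 3²=9, 4²≡3, 5²≡12, 6²≡10 (mod 13).
The residues are {1, 3, 4, 9, 10, 12}; the non-residues are the remaining 6 nonzero classes.

2 5 6 7 8 11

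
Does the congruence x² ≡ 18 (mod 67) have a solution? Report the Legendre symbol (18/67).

Euler's criterion: (18/67) ≡ 18^33 (mod 67).
18^2 ≡ 56 (mod 67)
18^4 ≡ 54 (mod 67)
18^8 ≡ 35 (mod 67)
18^16 ≡ 19 (mod 67)
18^32 ≡ 26 (mod 67)
18^33 = 18^(32+1) ≡ 66 (mod 67).
Result is 66 ≡ −1, so (18/67) = −1.

-1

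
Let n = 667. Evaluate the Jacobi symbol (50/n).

Pull out 2: since 667 ≡ 3 (mod 8), (2/667) = -1.
Reciprocity: 25 ≡ 1 and 667 ≡ 3 (mod 4), so (25/667) = +(667/25).
Reduce top mod 25: now compute (17/25).
Reciprocity: 17 ≡ 1 and 25 ≡ 1 (mod 4), so (17/25) = +(25/17).
Reduce top mod 17: now compute (8/17).
Pull out 2^3: since 17 ≡ 1 (mod 8), (2/17) = +1, so (2/17)^3 = +1.
Reached (1/17) = 1. Collecting the sign flips along the way, the symbol is -1.

-1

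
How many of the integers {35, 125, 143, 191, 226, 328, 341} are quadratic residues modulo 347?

4

(35/347) = +1 → QR.
(125/347) = -1 → non-residue.
(143/347) = +1 → QR.
(191/347) = -1 → non-residue.
(226/347) = -1 → non-residue.
(328/347) = +1 → QR.
(341/347) = +1 → QR.
Total quadratic residues among the 7: 4.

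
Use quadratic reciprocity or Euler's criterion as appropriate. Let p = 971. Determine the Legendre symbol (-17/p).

First reduce: -17 ≡ 954 (mod 971).
Pull out 2: since 971 ≡ 3 (mod 8), (2/971) = -1.
Reciprocity: 477 ≡ 1 and 971 ≡ 3 (mod 4), so (477/971) = +(971/477).
Reduce top mod 477: now compute (17/477).
Reciprocity: 17 ≡ 1 and 477 ≡ 1 (mod 4), so (17/477) = +(477/17).
Reduce top mod 17: now compute (1/17).
Reached (1/17) = 1. Collecting the sign flips along the way, the symbol is -1.

-1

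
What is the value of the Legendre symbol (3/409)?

1

Euler's criterion: (3/409) ≡ 3^204 (mod 409).
3^2 ≡ 9 (mod 409)
3^4 ≡ 81 (mod 409)
3^8 ≡ 17 (mod 409)
3^16 ≡ 289 (mod 409)
3^32 ≡ 85 (mod 409)
3^64 ≡ 272 (mod 409)
3^128 ≡ 364 (mod 409)
3^204 = 3^(128+64+8+4) ≡ 1 (mod 409).
Result is 1, so (3/409) = 1.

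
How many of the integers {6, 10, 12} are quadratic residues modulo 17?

(6/17) = -1 → non-residue.
(10/17) = -1 → non-residue.
(12/17) = -1 → non-residue.
Total quadratic residues among the 3: 0.

0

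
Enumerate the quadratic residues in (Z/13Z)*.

Square k = 1,…,6 (k and 13−k give the same square):
1²=1, 2²=4, 3²=9, 4²≡3, 5²≡12, 6²≡10 (mod 13).
So the quadratic residues mod 13 are {1, 3, 4, 9, 10, 12}.

1 3 4 9 10 12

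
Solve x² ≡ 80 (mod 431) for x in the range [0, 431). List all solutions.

Since 431 ≡ 3 (mod 4), a square root of 80 is 80^((431+1)/4) = 80^108 mod 431.
Repeated squaring: 80^2≡366, 80^4≡346, 80^8≡329, 80^16≡60, 80^32≡152, 80^64≡261 (mod 431).
80^108 = 80^(64+32+8+4) ≡ 138 (mod 431).
Check: 138² = 19044 ≡ 80 (mod 431). The two roots are 138 and 293.

138, 293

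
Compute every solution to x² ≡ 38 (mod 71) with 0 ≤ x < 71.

Since 71 ≡ 3 (mod 4), a square root of 38 is 38^((71+1)/4) = 38^18 mod 71.
Repeated squaring: 38^2≡24, 38^4≡8, 38^8≡64, 38^16≡49 (mod 71).
38^18 = 38^(16+2) ≡ 40 (mod 71).
Check: 40² = 1600 ≡ 38 (mod 71). The two roots are 31 and 40.

31, 40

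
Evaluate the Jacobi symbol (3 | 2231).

Reciprocity: 3 ≡ 3 and 2231 ≡ 3 (mod 4), so (3/2231) = −(2231/3).
Reduce top mod 3: now compute (2/3).
Pull out 2: since 3 ≡ 3 (mod 8), (2/3) = -1.
Reached (1/3) = 1. Collecting the sign flips along the way, the symbol is +1.

1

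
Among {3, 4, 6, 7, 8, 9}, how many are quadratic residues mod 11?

3

(3/11) = +1 → QR.
(4/11) = +1 → QR.
(6/11) = -1 → non-residue.
(7/11) = -1 → non-residue.
(8/11) = -1 → non-residue.
(9/11) = +1 → QR.
Total quadratic residues among the 6: 3.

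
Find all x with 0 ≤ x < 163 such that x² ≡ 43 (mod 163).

Since 163 ≡ 3 (mod 4), a square root of 43 is 43^((163+1)/4) = 43^41 mod 163.
Repeated squaring: 43^2≡56, 43^4≡39, 43^8≡54, 43^16≡145, 43^32≡161 (mod 163).
43^41 = 43^(32+8+1) ≡ 83 (mod 163).
Check: 83² = 6889 ≡ 43 (mod 163). The two roots are 80 and 83.

80, 83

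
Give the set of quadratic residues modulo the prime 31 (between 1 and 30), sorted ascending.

Square k = 1,…,15 (k and 31−k give the same square):
1²=1, 2²=4, 3²=9, 4²=16, 5²=25, 6²≡5, 7²≡18, 8²≡2, 9²≡19, 10²≡7, 11²≡28, 12²≡20, 13²≡14, 14²≡10, 15²≡8 (mod 31).
So the quadratic residues mod 31 are {1, 2, 4, 5, 7, 8, 9, 10, 14, 16, 18, 19, 20, 25, 28}.

1 2 4 5 7 8 9 10 14 16 18 19 20 25 28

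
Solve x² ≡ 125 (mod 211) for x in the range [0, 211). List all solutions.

Since 211 ≡ 3 (mod 4), a square root of 125 is 125^((211+1)/4) = 125^53 mod 211.
Repeated squaring: 125^2≡11, 125^4≡121, 125^8≡82, 125^16≡183, 125^32≡151 (mod 211).
125^53 = 125^(32+16+4+1) ≡ 114 (mod 211).
Check: 114² = 12996 ≡ 125 (mod 211). The two roots are 97 and 114.

97, 114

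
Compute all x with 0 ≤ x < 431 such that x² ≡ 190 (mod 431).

Since 431 ≡ 3 (mod 4), a square root of 190 is 190^((431+1)/4) = 190^108 mod 431.
Repeated squaring: 190^2≡327, 190^4≡41, 190^8≡388, 190^16≡125, 190^32≡109, 190^64≡244 (mod 431).
190^108 = 190^(64+32+8+4) ≡ 173 (mod 431).
Check: 173² = 29929 ≡ 190 (mod 431). The two roots are 173 and 258.

173, 258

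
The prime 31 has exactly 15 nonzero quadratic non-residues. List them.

Square k = 1,…,15 (k and 31−k give the same square):
1²=1, 2²=4, 3²=9, 4²=16, 5²=25, 6²≡5, 7²≡18, 8²≡2, 9²≡19, 10²≡7, 11²≡28, 12²≡20, 13²≡14, 14²≡10, 15²≡8 (mod 31).
The residues are {1, 2, 4, 5, 7, 8, 9, 10, 14, 16, 18, 19, 20, 25, 28}; the non-residues are the remaining 15 nonzero classes.

3, 6, 11, 12, 13, 15, 17, 21, 22, 23, 24, 26, 27, 29, 30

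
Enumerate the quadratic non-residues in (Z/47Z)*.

5, 10, 11, 13, 15, 19, 20, 22, 23, 26, 29, 30, 31, 33, 35, 38, 39, 40, 41, 43, 44, 45, 46

Square k = 1,…,23 (k and 47−k give the same square):
1²=1, 2²=4, 3²=9, 4²=16, 5²=25, 6²=36, 7²≡2, 8²≡17, 9²≡34, 10²≡6, 11²≡27, 12²≡3, 13²≡28, 14²≡8, 15²≡37, 16²≡21, 17²≡7, 18²≡42, 19²≡32, 20²≡24, 21²≡18, 22²≡14, 23²≡12 (mod 47).
The residues are {1, 2, 3, 4, 6, 7, 8, 9, 12, 14, 16, 17, 18, 21, 24, 25, 27, 28, 32, 34, 36, 37, 42}; the non-residues are the remaining 23 nonzero classes.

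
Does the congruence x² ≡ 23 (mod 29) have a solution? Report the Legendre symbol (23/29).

1

Euler's criterion: (23/29) ≡ 23^14 (mod 29).
23^2 ≡ 7 (mod 29)
23^4 ≡ 20 (mod 29)
23^8 ≡ 23 (mod 29)
23^14 = 23^(8+4+2) ≡ 1 (mod 29).
Result is 1, so (23/29) = 1.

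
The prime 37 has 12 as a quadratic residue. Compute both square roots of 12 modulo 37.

37 ≡ 1 (mod 4), so we find a root by search.
Trying successive values, 7² = 49 ≡ 12 (mod 37). The other root is 37 − 7 = 30.

7, 30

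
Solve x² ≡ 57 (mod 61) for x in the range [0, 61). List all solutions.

22, 39

61 ≡ 1 (mod 4), so we find a root by search.
Trying successive values, 22² = 484 ≡ 57 (mod 61). The other root is 61 − 22 = 39.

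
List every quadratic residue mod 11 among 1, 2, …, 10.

1, 3, 4, 5, 9

Square k = 1,…,5 (k and 11−k give the same square):
1²=1, 2²=4, 3²=9, 4²≡5, 5²≡3 (mod 11).
So the quadratic residues mod 11 are {1, 3, 4, 5, 9}.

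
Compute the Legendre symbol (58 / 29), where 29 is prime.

First reduce: 58 ≡ 0 (mod 29).
Top reduces to 0: gcd > 1, so the symbol is 0.

0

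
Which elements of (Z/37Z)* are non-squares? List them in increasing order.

Square k = 1,…,18 (k and 37−k give the same square):
1²=1, 2²=4, 3²=9, 4²=16, 5²=25, 6²=36, 7²≡12, 8²≡27, 9²≡7, 10²≡26, 11²≡10, 12²≡33, 13²≡21, 14²≡11, 15²≡3, 16²≡34, 17²≡30, 18²≡28 (mod 37).
The residues are {1, 3, 4, 7, 9, 10, 11, 12, 16, 21, 25, 26, 27, 28, 30, 33, 34, 36}; the non-residues are the remaining 18 nonzero classes.

2, 5, 6, 8, 13, 14, 15, 17, 18, 19, 20, 22, 23, 24, 29, 31, 32, 35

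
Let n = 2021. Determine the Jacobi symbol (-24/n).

1

First reduce: -24 ≡ 1997 (mod 2021).
Reciprocity: 1997 ≡ 1 and 2021 ≡ 1 (mod 4), so (1997/2021) = +(2021/1997).
Reduce top mod 1997: now compute (24/1997).
Pull out 2^3: since 1997 ≡ 5 (mod 8), (2/1997) = -1, so (2/1997)^3 = -1.
Reciprocity: 3 ≡ 3 and 1997 ≡ 1 (mod 4), so (3/1997) = +(1997/3).
Reduce top mod 3: now compute (2/3).
Pull out 2: since 3 ≡ 3 (mod 8), (2/3) = -1.
Reached (1/3) = 1. Collecting the sign flips along the way, the symbol is +1.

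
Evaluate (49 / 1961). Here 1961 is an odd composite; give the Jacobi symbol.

Reciprocity: 49 ≡ 1 and 1961 ≡ 1 (mod 4), so (49/1961) = +(1961/49).
Reduce top mod 49: now compute (1/49).
Reached (1/49) = 1. Collecting the sign flips along the way, the symbol is +1.

1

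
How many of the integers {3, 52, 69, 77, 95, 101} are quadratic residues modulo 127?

2

(3/127) = -1 → non-residue.
(52/127) = +1 → QR.
(69/127) = +1 → QR.
(77/127) = -1 → non-residue.
(95/127) = -1 → non-residue.
(101/127) = -1 → non-residue.
Total quadratic residues among the 6: 2.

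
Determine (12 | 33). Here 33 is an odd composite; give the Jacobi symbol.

Pull out 2^2: since 33 ≡ 1 (mod 8), (2/33) = +1, so (2/33)^2 = +1.
Reciprocity: 3 ≡ 3 and 33 ≡ 1 (mod 4), so (3/33) = +(33/3).
Reduce top mod 3: now compute (0/3).
Top reduces to 0: gcd > 1, so the symbol is 0.

0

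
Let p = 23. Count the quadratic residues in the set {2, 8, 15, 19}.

2

(2/23) = +1 → QR.
(8/23) = +1 → QR.
(15/23) = -1 → non-residue.
(19/23) = -1 → non-residue.
Total quadratic residues among the 4: 2.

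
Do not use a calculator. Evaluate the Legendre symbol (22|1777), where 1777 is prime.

Pull out 2: since 1777 ≡ 1 (mod 8), (2/1777) = +1.
Reciprocity: 11 ≡ 3 and 1777 ≡ 1 (mod 4), so (11/1777) = +(1777/11).
Reduce top mod 11: now compute (6/11).
Pull out 2: since 11 ≡ 3 (mod 8), (2/11) = -1.
Reciprocity: 3 ≡ 3 and 11 ≡ 3 (mod 4), so (3/11) = −(11/3).
Reduce top mod 3: now compute (2/3).
Pull out 2: since 3 ≡ 3 (mod 8), (2/3) = -1.
Reached (1/3) = 1. Collecting the sign flips along the way, the symbol is -1.

-1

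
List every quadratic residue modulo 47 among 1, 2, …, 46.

1 2 3 4 6 7 8 9 12 14 16 17 18 21 24 25 27 28 32 34 36 37 42

Square k = 1,…,23 (k and 47−k give the same square):
1²=1, 2²=4, 3²=9, 4²=16, 5²=25, 6²=36, 7²≡2, 8²≡17, 9²≡34, 10²≡6, 11²≡27, 12²≡3, 13²≡28, 14²≡8, 15²≡37, 16²≡21, 17²≡7, 18²≡42, 19²≡32, 20²≡24, 21²≡18, 22²≡14, 23²≡12 (mod 47).
So the quadratic residues mod 47 are {1, 2, 3, 4, 6, 7, 8, 9, 12, 14, 16, 17, 18, 21, 24, 25, 27, 28, 32, 34, 36, 37, 42}.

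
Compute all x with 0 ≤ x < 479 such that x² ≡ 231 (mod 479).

173, 306

Since 479 ≡ 3 (mod 4), a square root of 231 is 231^((479+1)/4) = 231^120 mod 479.
Repeated squaring: 231^2≡192, 231^4≡460, 231^8≡361, 231^16≡33, 231^32≡131, 231^64≡396 (mod 479).
231^120 = 231^(64+32+16+8) ≡ 173 (mod 479).
Check: 173² = 29929 ≡ 231 (mod 479). The two roots are 173 and 306.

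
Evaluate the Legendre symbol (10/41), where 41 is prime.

1

Pull out 2: since 41 ≡ 1 (mod 8), (2/41) = +1.
Reciprocity: 5 ≡ 1 and 41 ≡ 1 (mod 4), so (5/41) = +(41/5).
Reduce top mod 5: now compute (1/5).
Reached (1/5) = 1. Collecting the sign flips along the way, the symbol is +1.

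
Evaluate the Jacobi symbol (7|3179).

Reciprocity: 7 ≡ 3 and 3179 ≡ 3 (mod 4), so (7/3179) = −(3179/7).
Reduce top mod 7: now compute (1/7).
Reached (1/7) = 1. Collecting the sign flips along the way, the symbol is -1.

-1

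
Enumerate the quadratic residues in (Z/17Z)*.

1, 2, 4, 8, 9, 13, 15, 16

Square k = 1,…,8 (k and 17−k give the same square):
1²=1, 2²=4, 3²=9, 4²=16, 5²≡8, 6²≡2, 7²≡15, 8²≡13 (mod 17).
So the quadratic residues mod 17 are {1, 2, 4, 8, 9, 13, 15, 16}.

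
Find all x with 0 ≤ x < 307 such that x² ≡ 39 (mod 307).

Since 307 ≡ 3 (mod 4), a square root of 39 is 39^((307+1)/4) = 39^77 mod 307.
Repeated squaring: 39^2≡293, 39^4≡196, 39^8≡41, 39^16≡146, 39^32≡133, 39^64≡190 (mod 307).
39^77 = 39^(64+8+4+1) ≡ 119 (mod 307).
Check: 119² = 14161 ≡ 39 (mod 307). The two roots are 119 and 188.

119, 188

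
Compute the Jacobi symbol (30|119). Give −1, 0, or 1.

Pull out 2: since 119 ≡ 7 (mod 8), (2/119) = +1.
Reciprocity: 15 ≡ 3 and 119 ≡ 3 (mod 4), so (15/119) = −(119/15).
Reduce top mod 15: now compute (14/15).
Pull out 2: since 15 ≡ 7 (mod 8), (2/15) = +1.
Reciprocity: 7 ≡ 3 and 15 ≡ 3 (mod 4), so (7/15) = −(15/7).
Reduce top mod 7: now compute (1/7).
Reached (1/7) = 1. Collecting the sign flips along the way, the symbol is +1.

1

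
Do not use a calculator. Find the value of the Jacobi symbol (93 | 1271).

0

Reciprocity: 93 ≡ 1 and 1271 ≡ 3 (mod 4), so (93/1271) = +(1271/93).
Reduce top mod 93: now compute (62/93).
Pull out 2: since 93 ≡ 5 (mod 8), (2/93) = -1.
Reciprocity: 31 ≡ 3 and 93 ≡ 1 (mod 4), so (31/93) = +(93/31).
Reduce top mod 31: now compute (0/31).
Top reduces to 0: gcd > 1, so the symbol is 0.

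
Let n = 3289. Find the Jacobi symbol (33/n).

Reciprocity: 33 ≡ 1 and 3289 ≡ 1 (mod 4), so (33/3289) = +(3289/33).
Reduce top mod 33: now compute (22/33).
Pull out 2: since 33 ≡ 1 (mod 8), (2/33) = +1.
Reciprocity: 11 ≡ 3 and 33 ≡ 1 (mod 4), so (11/33) = +(33/11).
Reduce top mod 11: now compute (0/11).
Top reduces to 0: gcd > 1, so the symbol is 0.

0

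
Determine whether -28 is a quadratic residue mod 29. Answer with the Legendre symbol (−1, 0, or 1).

1

Euler's criterion: (-28/29) ≡ 1^14 (mod 29).
1^2 ≡ 1 (mod 29)
1^4 ≡ 1 (mod 29)
1^8 ≡ 1 (mod 29)
1^14 = 1^(8+4+2) ≡ 1 (mod 29).
Result is 1, so (-28/29) = 1.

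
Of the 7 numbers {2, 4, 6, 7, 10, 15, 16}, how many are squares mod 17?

(2/17) = +1 → QR.
(4/17) = +1 → QR.
(6/17) = -1 → non-residue.
(7/17) = -1 → non-residue.
(10/17) = -1 → non-residue.
(15/17) = +1 → QR.
(16/17) = +1 → QR.
Total quadratic residues among the 7: 4.

4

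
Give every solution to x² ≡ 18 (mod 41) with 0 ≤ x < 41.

10, 31

41 ≡ 1 (mod 4), so we find a root by search.
Trying successive values, 10² = 100 ≡ 18 (mod 41). The other root is 41 − 10 = 31.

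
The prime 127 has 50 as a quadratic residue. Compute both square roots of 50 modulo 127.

47, 80

Since 127 ≡ 3 (mod 4), a square root of 50 is 50^((127+1)/4) = 50^32 mod 127.
Repeated squaring: 50^2≡87, 50^4≡76, 50^8≡61, 50^16≡38, 50^32≡47 (mod 127).
50^32 = 50^(32) ≡ 47 (mod 127).
Check: 47² = 2209 ≡ 50 (mod 127). The two roots are 47 and 80.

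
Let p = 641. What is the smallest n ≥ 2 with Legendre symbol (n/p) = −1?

(2/641) = +1, so 2 is a residue.
(3/641) = −1, so 3 is the smallest positive non-residue mod 641.

3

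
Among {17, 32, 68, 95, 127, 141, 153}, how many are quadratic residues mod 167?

3

(17/167) = -1 → non-residue.
(32/167) = +1 → QR.
(68/167) = -1 → non-residue.
(95/167) = -1 → non-residue.
(127/167) = +1 → QR.
(141/167) = +1 → QR.
(153/167) = -1 → non-residue.
Total quadratic residues among the 7: 3.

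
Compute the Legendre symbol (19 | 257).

Reciprocity: 19 ≡ 3 and 257 ≡ 1 (mod 4), so (19/257) = +(257/19).
Reduce top mod 19: now compute (10/19).
Pull out 2: since 19 ≡ 3 (mod 8), (2/19) = -1.
Reciprocity: 5 ≡ 1 and 19 ≡ 3 (mod 4), so (5/19) = +(19/5).
Reduce top mod 5: now compute (4/5).
Pull out 2^2: since 5 ≡ 5 (mod 8), (2/5) = -1, so (2/5)^2 = +1.
Reached (1/5) = 1. Collecting the sign flips along the way, the symbol is -1.

-1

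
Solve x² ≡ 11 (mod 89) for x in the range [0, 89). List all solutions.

89 ≡ 1 (mod 4), so we find a root by search.
Trying successive values, 10² = 100 ≡ 11 (mod 89). The other root is 89 − 10 = 79.

10, 79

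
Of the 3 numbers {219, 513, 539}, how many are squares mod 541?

1

(219/541) = -1 → non-residue.
(513/541) = +1 → QR.
(539/541) = -1 → non-residue.
Total quadratic residues among the 3: 1.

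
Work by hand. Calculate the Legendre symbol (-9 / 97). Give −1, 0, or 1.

First reduce: -9 ≡ 88 (mod 97).
Pull out 2^3: since 97 ≡ 1 (mod 8), (2/97) = +1, so (2/97)^3 = +1.
Reciprocity: 11 ≡ 3 and 97 ≡ 1 (mod 4), so (11/97) = +(97/11).
Reduce top mod 11: now compute (9/11).
Reciprocity: 9 ≡ 1 and 11 ≡ 3 (mod 4), so (9/11) = +(11/9).
Reduce top mod 9: now compute (2/9).
Pull out 2: since 9 ≡ 1 (mod 8), (2/9) = +1.
Reached (1/9) = 1. Collecting the sign flips along the way, the symbol is +1.

1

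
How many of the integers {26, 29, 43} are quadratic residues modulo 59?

2

(26/59) = +1 → QR.
(29/59) = +1 → QR.
(43/59) = -1 → non-residue.
Total quadratic residues among the 3: 2.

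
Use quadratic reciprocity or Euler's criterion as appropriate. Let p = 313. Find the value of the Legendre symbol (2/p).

Pull out 2: since 313 ≡ 1 (mod 8), (2/313) = +1.
Reached (1/313) = 1. Collecting the sign flips along the way, the symbol is +1.

1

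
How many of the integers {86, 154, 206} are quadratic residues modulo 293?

1

(86/293) = -1 → non-residue.
(154/293) = -1 → non-residue.
(206/293) = +1 → QR.
Total quadratic residues among the 3: 1.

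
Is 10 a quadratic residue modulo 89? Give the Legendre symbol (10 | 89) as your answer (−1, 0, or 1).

1

Pull out 2: since 89 ≡ 1 (mod 8), (2/89) = +1.
Reciprocity: 5 ≡ 1 and 89 ≡ 1 (mod 4), so (5/89) = +(89/5).
Reduce top mod 5: now compute (4/5).
Pull out 2^2: since 5 ≡ 5 (mod 8), (2/5) = -1, so (2/5)^2 = +1.
Reached (1/5) = 1. Collecting the sign flips along the way, the symbol is +1.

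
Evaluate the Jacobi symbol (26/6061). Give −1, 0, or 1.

-1

Pull out 2: since 6061 ≡ 5 (mod 8), (2/6061) = -1.
Reciprocity: 13 ≡ 1 and 6061 ≡ 1 (mod 4), so (13/6061) = +(6061/13).
Reduce top mod 13: now compute (3/13).
Reciprocity: 3 ≡ 3 and 13 ≡ 1 (mod 4), so (3/13) = +(13/3).
Reduce top mod 3: now compute (1/3).
Reached (1/3) = 1. Collecting the sign flips along the way, the symbol is -1.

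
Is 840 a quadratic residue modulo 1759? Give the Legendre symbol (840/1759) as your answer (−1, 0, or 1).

1

Pull out 2^3: since 1759 ≡ 7 (mod 8), (2/1759) = +1, so (2/1759)^3 = +1.
Reciprocity: 105 ≡ 1 and 1759 ≡ 3 (mod 4), so (105/1759) = +(1759/105).
Reduce top mod 105: now compute (79/105).
Reciprocity: 79 ≡ 3 and 105 ≡ 1 (mod 4), so (79/105) = +(105/79).
Reduce top mod 79: now compute (26/79).
Pull out 2: since 79 ≡ 7 (mod 8), (2/79) = +1.
Reciprocity: 13 ≡ 1 and 79 ≡ 3 (mod 4), so (13/79) = +(79/13).
Reduce top mod 13: now compute (1/13).
Reached (1/13) = 1. Collecting the sign flips along the way, the symbol is +1.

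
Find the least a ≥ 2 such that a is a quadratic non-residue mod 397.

(2/397) = −1, so 2 is the smallest positive non-residue mod 397.

2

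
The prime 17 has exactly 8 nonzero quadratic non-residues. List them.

3, 5, 6, 7, 10, 11, 12, 14

Square k = 1,…,8 (k and 17−k give the same square):
1²=1, 2²=4, 3²=9, 4²=16, 5²≡8, 6²≡2, 7²≡15, 8²≡13 (mod 17).
The residues are {1, 2, 4, 8, 9, 13, 15, 16}; the non-residues are the remaining 8 nonzero classes.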